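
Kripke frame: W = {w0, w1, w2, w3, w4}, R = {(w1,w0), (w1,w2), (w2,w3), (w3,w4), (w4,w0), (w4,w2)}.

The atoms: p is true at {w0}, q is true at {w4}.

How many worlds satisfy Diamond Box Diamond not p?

3

w0: no successors, so Diamond Box Diamond not p fails. ✗
w1: successors {w0, w2}; Box Diamond not p there: w0:T, w2:T. ✓
w2: successors {w3}; Box Diamond not p there: w3:T. ✓
w3: successors {w4}; Box Diamond not p there: w4:F. ✗
w4: successors {w0, w2}; Box Diamond not p there: w0:T, w2:T. ✓
Satisfying worlds: {w1, w2, w4}.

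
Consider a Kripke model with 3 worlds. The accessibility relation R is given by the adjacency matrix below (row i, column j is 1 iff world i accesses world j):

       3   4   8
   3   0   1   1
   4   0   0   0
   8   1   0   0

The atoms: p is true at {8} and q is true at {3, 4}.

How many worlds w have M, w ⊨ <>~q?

1

3: successors {4, 8}; ~q there: 4:F, 8:T. ✓
4: no successors, so <>~q fails. ✗
8: successors {3}; ~q there: 3:F. ✗
Satisfying worlds: {3}.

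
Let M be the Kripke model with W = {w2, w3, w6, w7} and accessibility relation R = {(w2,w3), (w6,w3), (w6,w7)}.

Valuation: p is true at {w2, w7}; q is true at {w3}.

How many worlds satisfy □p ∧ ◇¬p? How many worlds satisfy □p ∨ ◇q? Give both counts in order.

0 and 4

For □p ∧ ◇¬p:
w2: □p is F, ◇¬p is T. ✗
w3: □p is T, ◇¬p is F. ✗
w6: □p is F, ◇¬p is T. ✗
w7: □p is T, ◇¬p is F. ✗
— 0 worlds.
For □p ∨ ◇q:
w2: □p is F, ◇q is T. ✓
w3: □p is T, ◇q is F. ✓
w6: □p is F, ◇q is T. ✓
w7: □p is T, ◇q is F. ✓
— 4 worlds.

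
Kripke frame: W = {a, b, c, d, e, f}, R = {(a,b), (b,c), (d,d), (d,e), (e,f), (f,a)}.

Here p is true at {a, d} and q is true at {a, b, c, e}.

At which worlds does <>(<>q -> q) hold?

{a, b, d, f}

a: successors {b}; <>q -> q there: b:T. ✓
b: successors {c}; <>q -> q there: c:T. ✓
c: no successors, so <>(<>q -> q) fails. ✗
d: successors {d, e}; <>q -> q there: d:F, e:T. ✓
e: successors {f}; <>q -> q there: f:F. ✗
f: successors {a}; <>q -> q there: a:T. ✓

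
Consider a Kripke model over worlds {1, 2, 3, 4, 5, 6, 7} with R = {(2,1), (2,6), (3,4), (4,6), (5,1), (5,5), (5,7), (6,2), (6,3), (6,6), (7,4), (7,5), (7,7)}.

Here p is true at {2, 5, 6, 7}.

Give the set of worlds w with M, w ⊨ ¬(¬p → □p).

{3}

1: ¬p → □p is T. ✗
2: ¬p → □p is T. ✗
3: ¬p → □p is F. ✓
4: ¬p → □p is T. ✗
5: ¬p → □p is T. ✗
6: ¬p → □p is T. ✗
7: ¬p → □p is T. ✗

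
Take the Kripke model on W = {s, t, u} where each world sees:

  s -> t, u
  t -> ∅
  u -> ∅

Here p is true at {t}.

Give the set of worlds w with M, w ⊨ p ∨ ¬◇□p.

{t, u}

s: p is F, ¬◇□p is F. ✗
t: p is T, ¬◇□p is T. ✓
u: p is F, ¬◇□p is T. ✓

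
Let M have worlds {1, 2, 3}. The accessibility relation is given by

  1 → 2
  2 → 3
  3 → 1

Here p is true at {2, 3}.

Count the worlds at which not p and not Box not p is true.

1: not p is T, not Box not p is T. ✓
2: not p is F, not Box not p is T. ✗
3: not p is F, not Box not p is F. ✗
Satisfying worlds: {1}.

1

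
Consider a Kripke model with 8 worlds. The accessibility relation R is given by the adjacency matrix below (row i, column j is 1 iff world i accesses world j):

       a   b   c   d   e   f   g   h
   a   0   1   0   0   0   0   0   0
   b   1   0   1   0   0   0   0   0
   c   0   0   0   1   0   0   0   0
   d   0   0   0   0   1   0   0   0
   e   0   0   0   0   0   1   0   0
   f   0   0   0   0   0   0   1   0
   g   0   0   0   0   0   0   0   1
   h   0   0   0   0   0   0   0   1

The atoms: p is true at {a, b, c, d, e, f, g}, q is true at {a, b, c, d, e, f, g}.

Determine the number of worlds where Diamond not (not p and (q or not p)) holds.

6

a: successors {b}; not (not p and (q or not p)) there: b:T. ✓
b: successors {a, c}; not (not p and (q or not p)) there: a:T, c:T. ✓
c: successors {d}; not (not p and (q or not p)) there: d:T. ✓
d: successors {e}; not (not p and (q or not p)) there: e:T. ✓
e: successors {f}; not (not p and (q or not p)) there: f:T. ✓
f: successors {g}; not (not p and (q or not p)) there: g:T. ✓
g: successors {h}; not (not p and (q or not p)) there: h:F. ✗
h: successors {h}; not (not p and (q or not p)) there: h:F. ✗
Satisfying worlds: {a, b, c, d, e, f}.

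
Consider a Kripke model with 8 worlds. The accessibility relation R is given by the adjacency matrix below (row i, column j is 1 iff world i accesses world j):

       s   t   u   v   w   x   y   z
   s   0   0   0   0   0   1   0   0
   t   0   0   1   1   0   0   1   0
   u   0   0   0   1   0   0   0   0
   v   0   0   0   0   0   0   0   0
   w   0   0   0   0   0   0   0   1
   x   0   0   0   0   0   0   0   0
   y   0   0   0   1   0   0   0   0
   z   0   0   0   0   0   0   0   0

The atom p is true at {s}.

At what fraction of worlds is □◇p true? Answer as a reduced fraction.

s: successors {x}; ◇p there: x:F. ✗
t: successors {u, v, y}; ◇p there: u:F, v:F, y:F. ✗
u: successors {v}; ◇p there: v:F. ✗
v: no successors, so □◇p holds vacuously. ✓
w: successors {z}; ◇p there: z:F. ✗
x: no successors, so □◇p holds vacuously. ✓
y: successors {v}; ◇p there: v:F. ✗
z: no successors, so □◇p holds vacuously. ✓
That's 3 of 8 worlds, so 3/8.

3/8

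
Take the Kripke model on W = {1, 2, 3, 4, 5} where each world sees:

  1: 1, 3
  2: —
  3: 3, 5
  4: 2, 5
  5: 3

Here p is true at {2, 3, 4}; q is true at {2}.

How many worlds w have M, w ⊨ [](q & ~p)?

1: successors {1, 3}; q & ~p there: 1:F, 3:F. ✗
2: no successors, so [](q & ~p) holds vacuously. ✓
3: successors {3, 5}; q & ~p there: 3:F, 5:F. ✗
4: successors {2, 5}; q & ~p there: 2:F, 5:F. ✗
5: successors {3}; q & ~p there: 3:F. ✗
Satisfying worlds: {2}.

1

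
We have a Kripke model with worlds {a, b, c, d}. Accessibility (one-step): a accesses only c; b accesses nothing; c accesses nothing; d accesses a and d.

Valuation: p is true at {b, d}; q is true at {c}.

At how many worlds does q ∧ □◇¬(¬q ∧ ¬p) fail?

a: q is F, □◇¬(¬q ∧ ¬p) is F. ✗
b: q is F, □◇¬(¬q ∧ ¬p) is T. ✗
c: q is T, □◇¬(¬q ∧ ¬p) is T. ✓
d: q is F, □◇¬(¬q ∧ ¬p) is T. ✗
Satisfying worlds: {c}.
So q ∧ □◇¬(¬q ∧ ¬p) fails at the other 3 worlds.

3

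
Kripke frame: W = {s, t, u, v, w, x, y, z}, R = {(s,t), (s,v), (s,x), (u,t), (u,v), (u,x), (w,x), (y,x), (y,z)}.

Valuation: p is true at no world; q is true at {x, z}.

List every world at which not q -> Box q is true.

s: not q is T, Box q is F. ✗
t: not q is T, Box q is T. ✓
u: not q is T, Box q is F. ✗
v: not q is T, Box q is T. ✓
w: not q is T, Box q is T. ✓
x: not q is F, Box q is T. ✓
y: not q is T, Box q is T. ✓
z: not q is F, Box q is T. ✓

{t, v, w, x, y, z}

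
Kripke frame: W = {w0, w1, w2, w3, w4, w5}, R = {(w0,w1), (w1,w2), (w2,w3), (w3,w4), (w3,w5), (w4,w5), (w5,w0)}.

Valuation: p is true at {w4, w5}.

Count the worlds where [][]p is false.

5

w0: successors {w1}; []p there: w1:F. ✗
w1: successors {w2}; []p there: w2:F. ✗
w2: successors {w3}; []p there: w3:T. ✓
w3: successors {w4, w5}; []p there: w4:T, w5:F. ✗
w4: successors {w5}; []p there: w5:F. ✗
w5: successors {w0}; []p there: w0:F. ✗
Satisfying worlds: {w2}.
So [][]p fails at the other 5 worlds.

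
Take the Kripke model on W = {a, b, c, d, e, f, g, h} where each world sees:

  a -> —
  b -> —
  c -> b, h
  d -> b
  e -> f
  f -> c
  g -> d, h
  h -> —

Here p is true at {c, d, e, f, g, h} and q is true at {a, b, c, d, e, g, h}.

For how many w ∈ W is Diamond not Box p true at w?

a: no successors, so Diamond not Box p fails. ✗
b: no successors, so Diamond not Box p fails. ✗
c: successors {b, h}; not Box p there: b:F, h:F. ✗
d: successors {b}; not Box p there: b:F. ✗
e: successors {f}; not Box p there: f:F. ✗
f: successors {c}; not Box p there: c:T. ✓
g: successors {d, h}; not Box p there: d:T, h:F. ✓
h: no successors, so Diamond not Box p fails. ✗
Satisfying worlds: {f, g}.

2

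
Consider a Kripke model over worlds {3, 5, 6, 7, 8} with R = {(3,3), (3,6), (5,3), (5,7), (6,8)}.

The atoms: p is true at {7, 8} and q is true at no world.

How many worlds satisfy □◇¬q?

3

3: successors {3, 6}; ◇¬q there: 3:T, 6:T. ✓
5: successors {3, 7}; ◇¬q there: 3:T, 7:F. ✗
6: successors {8}; ◇¬q there: 8:F. ✗
7: no successors, so □◇¬q holds vacuously. ✓
8: no successors, so □◇¬q holds vacuously. ✓
Satisfying worlds: {3, 7, 8}.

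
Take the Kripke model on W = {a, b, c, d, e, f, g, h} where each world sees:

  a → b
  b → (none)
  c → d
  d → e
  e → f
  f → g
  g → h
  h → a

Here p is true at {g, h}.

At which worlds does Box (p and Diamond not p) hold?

{b, g}

a: successors {b}; p and Diamond not p there: b:F. ✗
b: no successors, so Box (p and Diamond not p) holds vacuously. ✓
c: successors {d}; p and Diamond not p there: d:F. ✗
d: successors {e}; p and Diamond not p there: e:F. ✗
e: successors {f}; p and Diamond not p there: f:F. ✗
f: successors {g}; p and Diamond not p there: g:F. ✗
g: successors {h}; p and Diamond not p there: h:T. ✓
h: successors {a}; p and Diamond not p there: a:F. ✗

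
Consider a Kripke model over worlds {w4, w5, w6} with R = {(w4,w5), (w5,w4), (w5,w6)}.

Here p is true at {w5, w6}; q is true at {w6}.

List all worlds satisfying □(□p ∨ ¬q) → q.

{w6}

w4: □(□p ∨ ¬q) is T, q is F. ✗
w5: □(□p ∨ ¬q) is T, q is F. ✗
w6: □(□p ∨ ¬q) is T, q is T. ✓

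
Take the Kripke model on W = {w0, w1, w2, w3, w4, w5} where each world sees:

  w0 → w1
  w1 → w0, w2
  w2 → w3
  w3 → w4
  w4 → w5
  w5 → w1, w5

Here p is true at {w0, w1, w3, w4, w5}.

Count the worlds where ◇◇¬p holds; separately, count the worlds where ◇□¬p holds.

For ◇◇¬p:
w0: successors {w1}; ◇¬p there: w1:T. ✓
w1: successors {w0, w2}; ◇¬p there: w0:F, w2:F. ✗
w2: successors {w3}; ◇¬p there: w3:F. ✗
w3: successors {w4}; ◇¬p there: w4:F. ✗
w4: successors {w5}; ◇¬p there: w5:F. ✗
w5: successors {w1, w5}; ◇¬p there: w1:T, w5:F. ✓
— 2 worlds.
For ◇□¬p:
w0: successors {w1}; □¬p there: w1:F. ✗
w1: successors {w0, w2}; □¬p there: w0:F, w2:F. ✗
w2: successors {w3}; □¬p there: w3:F. ✗
w3: successors {w4}; □¬p there: w4:F. ✗
w4: successors {w5}; □¬p there: w5:F. ✗
w5: successors {w1, w5}; □¬p there: w1:F, w5:F. ✗
— 0 worlds.

2 and 0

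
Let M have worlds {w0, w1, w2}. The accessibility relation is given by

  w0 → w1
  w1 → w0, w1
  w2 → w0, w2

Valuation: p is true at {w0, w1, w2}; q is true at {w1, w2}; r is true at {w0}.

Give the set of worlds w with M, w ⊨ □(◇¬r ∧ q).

{w0}

w0: successors {w1}; ◇¬r ∧ q there: w1:T. ✓
w1: successors {w0, w1}; ◇¬r ∧ q there: w0:F, w1:T. ✗
w2: successors {w0, w2}; ◇¬r ∧ q there: w0:F, w2:T. ✗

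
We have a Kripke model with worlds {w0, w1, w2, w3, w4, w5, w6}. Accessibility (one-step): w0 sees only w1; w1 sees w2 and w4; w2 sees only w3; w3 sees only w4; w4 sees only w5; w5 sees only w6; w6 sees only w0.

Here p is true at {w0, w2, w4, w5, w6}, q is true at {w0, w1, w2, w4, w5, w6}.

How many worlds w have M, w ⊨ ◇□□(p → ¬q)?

w0: successors {w1}; □□(p → ¬q) there: w1:F. ✗
w1: successors {w2, w4}; □□(p → ¬q) there: w2:F, w4:F. ✗
w2: successors {w3}; □□(p → ¬q) there: w3:F. ✗
w3: successors {w4}; □□(p → ¬q) there: w4:F. ✗
w4: successors {w5}; □□(p → ¬q) there: w5:F. ✗
w5: successors {w6}; □□(p → ¬q) there: w6:T. ✓
w6: successors {w0}; □□(p → ¬q) there: w0:F. ✗
Satisfying worlds: {w5}.

1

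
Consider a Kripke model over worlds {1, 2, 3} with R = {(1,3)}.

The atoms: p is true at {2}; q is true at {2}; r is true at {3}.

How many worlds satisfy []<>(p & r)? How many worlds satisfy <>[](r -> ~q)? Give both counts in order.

For []<>(p & r):
1: successors {3}; <>(p & r) there: 3:F. ✗
2: no successors, so []<>(p & r) holds vacuously. ✓
3: no successors, so []<>(p & r) holds vacuously. ✓
— 2 worlds.
For <>[](r -> ~q):
1: successors {3}; [](r -> ~q) there: 3:T. ✓
2: no successors, so <>[](r -> ~q) fails. ✗
3: no successors, so <>[](r -> ~q) fails. ✗
— 1 world.

2 and 1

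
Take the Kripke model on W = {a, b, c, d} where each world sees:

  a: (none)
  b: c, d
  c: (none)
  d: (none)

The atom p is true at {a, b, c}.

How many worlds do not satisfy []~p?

1

a: no successors, so []~p holds vacuously. ✓
b: successors {c, d}; ~p there: c:F, d:T. ✗
c: no successors, so []~p holds vacuously. ✓
d: no successors, so []~p holds vacuously. ✓
Satisfying worlds: {a, c, d}.
So []~p fails at the other 1 world.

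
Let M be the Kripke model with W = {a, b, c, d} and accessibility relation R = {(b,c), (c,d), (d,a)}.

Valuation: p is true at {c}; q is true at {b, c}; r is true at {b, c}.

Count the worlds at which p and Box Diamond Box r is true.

a: p is F, Box Diamond Box r is T. ✗
b: p is F, Box Diamond Box r is F. ✗
c: p is T, Box Diamond Box r is T. ✓
d: p is F, Box Diamond Box r is F. ✗
Satisfying worlds: {c}.

1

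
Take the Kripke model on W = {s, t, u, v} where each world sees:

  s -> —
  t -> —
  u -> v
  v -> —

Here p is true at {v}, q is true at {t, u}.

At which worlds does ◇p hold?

s: no successors, so ◇p fails. ✗
t: no successors, so ◇p fails. ✗
u: successors {v}; p there: v:T. ✓
v: no successors, so ◇p fails. ✗

{u}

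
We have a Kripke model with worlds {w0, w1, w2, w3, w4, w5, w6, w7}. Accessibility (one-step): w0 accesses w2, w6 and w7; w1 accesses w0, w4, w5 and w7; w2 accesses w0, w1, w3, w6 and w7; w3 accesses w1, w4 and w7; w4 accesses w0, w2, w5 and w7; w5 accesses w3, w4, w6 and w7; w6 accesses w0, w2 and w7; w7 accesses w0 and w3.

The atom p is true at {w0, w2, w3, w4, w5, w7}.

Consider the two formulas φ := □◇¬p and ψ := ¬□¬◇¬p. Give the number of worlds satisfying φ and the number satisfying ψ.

1 and 7

For □◇¬p:
w0: successors {w2, w6, w7}; ◇¬p there: w2:T, w6:F, w7:F. ✗
w1: successors {w0, w4, w5, w7}; ◇¬p there: w0:T, w4:F, w5:T, w7:F. ✗
w2: successors {w0, w1, w3, w6, w7}; ◇¬p there: w0:T, w1:F, w3:T, w6:F, w7:F. ✗
w3: successors {w1, w4, w7}; ◇¬p there: w1:F, w4:F, w7:F. ✗
w4: successors {w0, w2, w5, w7}; ◇¬p there: w0:T, w2:T, w5:T, w7:F. ✗
w5: successors {w3, w4, w6, w7}; ◇¬p there: w3:T, w4:F, w6:F, w7:F. ✗
w6: successors {w0, w2, w7}; ◇¬p there: w0:T, w2:T, w7:F. ✗
w7: successors {w0, w3}; ◇¬p there: w0:T, w3:T. ✓
— 1 world.
For ¬□¬◇¬p:
w0: □¬◇¬p is F. ✓
w1: □¬◇¬p is F. ✓
w2: □¬◇¬p is F. ✓
w3: □¬◇¬p is T. ✗
w4: □¬◇¬p is F. ✓
w5: □¬◇¬p is F. ✓
w6: □¬◇¬p is F. ✓
w7: □¬◇¬p is F. ✓
— 7 worlds.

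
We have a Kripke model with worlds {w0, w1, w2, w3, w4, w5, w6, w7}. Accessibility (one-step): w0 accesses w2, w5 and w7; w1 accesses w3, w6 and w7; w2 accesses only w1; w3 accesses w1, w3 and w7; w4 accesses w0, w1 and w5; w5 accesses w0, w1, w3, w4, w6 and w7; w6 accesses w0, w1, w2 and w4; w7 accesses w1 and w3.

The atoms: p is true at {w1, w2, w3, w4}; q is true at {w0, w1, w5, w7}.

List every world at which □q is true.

{w2, w4}

w0: successors {w2, w5, w7}; q there: w2:F, w5:T, w7:T. ✗
w1: successors {w3, w6, w7}; q there: w3:F, w6:F, w7:T. ✗
w2: successors {w1}; q there: w1:T. ✓
w3: successors {w1, w3, w7}; q there: w1:T, w3:F, w7:T. ✗
w4: successors {w0, w1, w5}; q there: w0:T, w1:T, w5:T. ✓
w5: successors {w0, w1, w3, w4, w6, w7}; q there: w0:T, w1:T, w3:F, w4:F, w6:F, w7:T. ✗
w6: successors {w0, w1, w2, w4}; q there: w0:T, w1:T, w2:F, w4:F. ✗
w7: successors {w1, w3}; q there: w1:T, w3:F. ✗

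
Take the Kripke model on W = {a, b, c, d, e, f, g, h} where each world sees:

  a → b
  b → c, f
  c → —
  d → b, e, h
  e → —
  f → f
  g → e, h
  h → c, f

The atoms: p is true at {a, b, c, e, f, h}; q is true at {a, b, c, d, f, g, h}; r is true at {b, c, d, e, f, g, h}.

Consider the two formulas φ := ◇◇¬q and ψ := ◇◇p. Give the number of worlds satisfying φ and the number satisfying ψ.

For ◇◇¬q:
a: successors {b}; ◇¬q there: b:F. ✗
b: successors {c, f}; ◇¬q there: c:F, f:F. ✗
c: no successors, so ◇◇¬q fails. ✗
d: successors {b, e, h}; ◇¬q there: b:F, e:F, h:F. ✗
e: no successors, so ◇◇¬q fails. ✗
f: successors {f}; ◇¬q there: f:F. ✗
g: successors {e, h}; ◇¬q there: e:F, h:F. ✗
h: successors {c, f}; ◇¬q there: c:F, f:F. ✗
— 0 worlds.
For ◇◇p:
a: successors {b}; ◇p there: b:T. ✓
b: successors {c, f}; ◇p there: c:F, f:T. ✓
c: no successors, so ◇◇p fails. ✗
d: successors {b, e, h}; ◇p there: b:T, e:F, h:T. ✓
e: no successors, so ◇◇p fails. ✗
f: successors {f}; ◇p there: f:T. ✓
g: successors {e, h}; ◇p there: e:F, h:T. ✓
h: successors {c, f}; ◇p there: c:F, f:T. ✓
— 6 worlds.

0 and 6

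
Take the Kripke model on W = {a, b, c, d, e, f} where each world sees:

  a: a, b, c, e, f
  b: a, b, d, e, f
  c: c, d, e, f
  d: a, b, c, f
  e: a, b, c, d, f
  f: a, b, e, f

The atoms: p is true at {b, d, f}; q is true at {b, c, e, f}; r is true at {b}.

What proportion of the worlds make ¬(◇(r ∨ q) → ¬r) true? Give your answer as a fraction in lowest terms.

a: ◇(r ∨ q) → ¬r is T. ✗
b: ◇(r ∨ q) → ¬r is F. ✓
c: ◇(r ∨ q) → ¬r is T. ✗
d: ◇(r ∨ q) → ¬r is T. ✗
e: ◇(r ∨ q) → ¬r is T. ✗
f: ◇(r ∨ q) → ¬r is T. ✗
That's 1 of 6 worlds, so 1/6.

1/6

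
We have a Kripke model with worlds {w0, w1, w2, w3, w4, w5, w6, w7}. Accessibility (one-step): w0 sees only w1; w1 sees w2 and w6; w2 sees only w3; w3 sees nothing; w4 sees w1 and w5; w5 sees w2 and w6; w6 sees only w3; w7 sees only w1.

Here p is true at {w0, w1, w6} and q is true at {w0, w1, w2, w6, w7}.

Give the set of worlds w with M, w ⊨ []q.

w0: successors {w1}; q there: w1:T. ✓
w1: successors {w2, w6}; q there: w2:T, w6:T. ✓
w2: successors {w3}; q there: w3:F. ✗
w3: no successors, so []q holds vacuously. ✓
w4: successors {w1, w5}; q there: w1:T, w5:F. ✗
w5: successors {w2, w6}; q there: w2:T, w6:T. ✓
w6: successors {w3}; q there: w3:F. ✗
w7: successors {w1}; q there: w1:T. ✓

{w0, w1, w3, w5, w7}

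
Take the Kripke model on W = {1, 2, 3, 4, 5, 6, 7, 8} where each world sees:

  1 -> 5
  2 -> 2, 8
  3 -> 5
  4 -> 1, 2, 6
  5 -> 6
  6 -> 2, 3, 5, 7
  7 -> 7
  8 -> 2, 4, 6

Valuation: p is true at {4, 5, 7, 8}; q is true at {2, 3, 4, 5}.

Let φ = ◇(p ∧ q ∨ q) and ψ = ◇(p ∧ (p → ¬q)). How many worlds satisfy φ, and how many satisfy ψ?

For ◇(p ∧ q ∨ q):
1: successors {5}; p ∧ q ∨ q there: 5:T. ✓
2: successors {2, 8}; p ∧ q ∨ q there: 2:T, 8:F. ✓
3: successors {5}; p ∧ q ∨ q there: 5:T. ✓
4: successors {1, 2, 6}; p ∧ q ∨ q there: 1:F, 2:T, 6:F. ✓
5: successors {6}; p ∧ q ∨ q there: 6:F. ✗
6: successors {2, 3, 5, 7}; p ∧ q ∨ q there: 2:T, 3:T, 5:T, 7:F. ✓
7: successors {7}; p ∧ q ∨ q there: 7:F. ✗
8: successors {2, 4, 6}; p ∧ q ∨ q there: 2:T, 4:T, 6:F. ✓
— 6 worlds.
For ◇(p ∧ (p → ¬q)):
1: successors {5}; p ∧ (p → ¬q) there: 5:F. ✗
2: successors {2, 8}; p ∧ (p → ¬q) there: 2:F, 8:T. ✓
3: successors {5}; p ∧ (p → ¬q) there: 5:F. ✗
4: successors {1, 2, 6}; p ∧ (p → ¬q) there: 1:F, 2:F, 6:F. ✗
5: successors {6}; p ∧ (p → ¬q) there: 6:F. ✗
6: successors {2, 3, 5, 7}; p ∧ (p → ¬q) there: 2:F, 3:F, 5:F, 7:T. ✓
7: successors {7}; p ∧ (p → ¬q) there: 7:T. ✓
8: successors {2, 4, 6}; p ∧ (p → ¬q) there: 2:F, 4:F, 6:F. ✗
— 3 worlds.

6 and 3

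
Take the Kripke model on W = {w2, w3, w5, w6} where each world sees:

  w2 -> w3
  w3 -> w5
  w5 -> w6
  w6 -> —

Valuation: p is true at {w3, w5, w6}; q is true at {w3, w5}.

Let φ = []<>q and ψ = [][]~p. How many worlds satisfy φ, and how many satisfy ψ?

2 and 2

For []<>q:
w2: successors {w3}; <>q there: w3:T. ✓
w3: successors {w5}; <>q there: w5:F. ✗
w5: successors {w6}; <>q there: w6:F. ✗
w6: no successors, so []<>q holds vacuously. ✓
— 2 worlds.
For [][]~p:
w2: successors {w3}; []~p there: w3:F. ✗
w3: successors {w5}; []~p there: w5:F. ✗
w5: successors {w6}; []~p there: w6:T. ✓
w6: no successors, so [][]~p holds vacuously. ✓
— 2 worlds.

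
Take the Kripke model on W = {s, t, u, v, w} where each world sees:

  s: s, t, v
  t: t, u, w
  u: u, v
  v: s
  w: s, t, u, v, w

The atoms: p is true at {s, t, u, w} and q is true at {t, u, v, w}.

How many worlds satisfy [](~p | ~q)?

1

s: successors {s, t, v}; ~p | ~q there: s:T, t:F, v:T. ✗
t: successors {t, u, w}; ~p | ~q there: t:F, u:F, w:F. ✗
u: successors {u, v}; ~p | ~q there: u:F, v:T. ✗
v: successors {s}; ~p | ~q there: s:T. ✓
w: successors {s, t, u, v, w}; ~p | ~q there: s:T, t:F, u:F, v:T, w:F. ✗
Satisfying worlds: {v}.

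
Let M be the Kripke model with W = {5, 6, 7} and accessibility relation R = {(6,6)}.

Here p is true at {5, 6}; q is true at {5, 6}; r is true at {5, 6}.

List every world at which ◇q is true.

5: no successors, so ◇q fails. ✗
6: successors {6}; q there: 6:T. ✓
7: no successors, so ◇q fails. ✗

{6}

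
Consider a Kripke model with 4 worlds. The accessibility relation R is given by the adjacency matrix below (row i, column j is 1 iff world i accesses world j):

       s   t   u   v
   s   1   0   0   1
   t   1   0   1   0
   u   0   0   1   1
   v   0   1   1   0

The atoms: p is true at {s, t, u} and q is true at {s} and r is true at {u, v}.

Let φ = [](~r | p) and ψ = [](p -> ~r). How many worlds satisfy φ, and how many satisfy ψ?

For [](~r | p):
s: successors {s, v}; ~r | p there: s:T, v:F. ✗
t: successors {s, u}; ~r | p there: s:T, u:T. ✓
u: successors {u, v}; ~r | p there: u:T, v:F. ✗
v: successors {t, u}; ~r | p there: t:T, u:T. ✓
— 2 worlds.
For [](p -> ~r):
s: successors {s, v}; p -> ~r there: s:T, v:T. ✓
t: successors {s, u}; p -> ~r there: s:T, u:F. ✗
u: successors {u, v}; p -> ~r there: u:F, v:T. ✗
v: successors {t, u}; p -> ~r there: t:T, u:F. ✗
— 1 world.

2 and 1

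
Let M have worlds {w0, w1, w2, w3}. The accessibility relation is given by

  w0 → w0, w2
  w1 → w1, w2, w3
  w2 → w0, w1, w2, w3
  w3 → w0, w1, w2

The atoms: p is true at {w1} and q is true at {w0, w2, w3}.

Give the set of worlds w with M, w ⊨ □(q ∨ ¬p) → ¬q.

w0: □(q ∨ ¬p) is T, ¬q is F. ✗
w1: □(q ∨ ¬p) is F, ¬q is T. ✓
w2: □(q ∨ ¬p) is F, ¬q is F. ✓
w3: □(q ∨ ¬p) is F, ¬q is F. ✓

{w1, w2, w3}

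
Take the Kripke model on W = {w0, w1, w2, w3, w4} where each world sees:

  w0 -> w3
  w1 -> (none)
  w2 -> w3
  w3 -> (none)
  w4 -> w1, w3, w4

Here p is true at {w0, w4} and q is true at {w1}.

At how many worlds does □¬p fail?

1

w0: successors {w3}; ¬p there: w3:T. ✓
w1: no successors, so □¬p holds vacuously. ✓
w2: successors {w3}; ¬p there: w3:T. ✓
w3: no successors, so □¬p holds vacuously. ✓
w4: successors {w1, w3, w4}; ¬p there: w1:T, w3:T, w4:F. ✗
Satisfying worlds: {w0, w1, w2, w3}.
So □¬p fails at the other 1 world.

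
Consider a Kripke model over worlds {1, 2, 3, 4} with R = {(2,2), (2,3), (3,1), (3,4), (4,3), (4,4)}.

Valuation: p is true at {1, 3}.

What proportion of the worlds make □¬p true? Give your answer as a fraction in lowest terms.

1: no successors, so □¬p holds vacuously. ✓
2: successors {2, 3}; ¬p there: 2:T, 3:F. ✗
3: successors {1, 4}; ¬p there: 1:F, 4:T. ✗
4: successors {3, 4}; ¬p there: 3:F, 4:T. ✗
That's 1 of 4 worlds, so 1/4.

1/4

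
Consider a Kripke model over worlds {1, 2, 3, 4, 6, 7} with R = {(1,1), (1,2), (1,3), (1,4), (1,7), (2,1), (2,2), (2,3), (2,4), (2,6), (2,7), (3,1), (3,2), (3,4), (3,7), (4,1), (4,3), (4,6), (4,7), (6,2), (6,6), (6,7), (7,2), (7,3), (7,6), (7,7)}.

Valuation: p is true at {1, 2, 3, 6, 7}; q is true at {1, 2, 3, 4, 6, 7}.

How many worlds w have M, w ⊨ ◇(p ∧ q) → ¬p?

1

1: ◇(p ∧ q) is T, ¬p is F. ✗
2: ◇(p ∧ q) is T, ¬p is F. ✗
3: ◇(p ∧ q) is T, ¬p is F. ✗
4: ◇(p ∧ q) is T, ¬p is T. ✓
6: ◇(p ∧ q) is T, ¬p is F. ✗
7: ◇(p ∧ q) is T, ¬p is F. ✗
Satisfying worlds: {4}.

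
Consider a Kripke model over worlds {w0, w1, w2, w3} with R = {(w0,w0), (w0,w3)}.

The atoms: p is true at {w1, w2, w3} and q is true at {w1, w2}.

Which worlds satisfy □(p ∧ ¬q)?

w0: successors {w0, w3}; p ∧ ¬q there: w0:F, w3:T. ✗
w1: no successors, so □(p ∧ ¬q) holds vacuously. ✓
w2: no successors, so □(p ∧ ¬q) holds vacuously. ✓
w3: no successors, so □(p ∧ ¬q) holds vacuously. ✓

{w1, w2, w3}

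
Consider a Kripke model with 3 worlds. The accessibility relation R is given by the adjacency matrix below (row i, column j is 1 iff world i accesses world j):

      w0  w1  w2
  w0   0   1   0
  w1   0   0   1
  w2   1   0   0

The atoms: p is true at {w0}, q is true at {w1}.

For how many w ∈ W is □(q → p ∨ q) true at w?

w0: successors {w1}; q → p ∨ q there: w1:T. ✓
w1: successors {w2}; q → p ∨ q there: w2:T. ✓
w2: successors {w0}; q → p ∨ q there: w0:T. ✓
Satisfying worlds: {w0, w1, w2}.

3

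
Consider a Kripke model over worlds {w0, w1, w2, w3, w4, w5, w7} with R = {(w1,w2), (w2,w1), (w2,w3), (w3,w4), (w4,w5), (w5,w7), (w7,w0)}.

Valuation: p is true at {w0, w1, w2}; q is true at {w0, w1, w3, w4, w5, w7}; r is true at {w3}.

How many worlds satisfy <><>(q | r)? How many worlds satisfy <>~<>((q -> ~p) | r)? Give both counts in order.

5 and 2

For <><>(q | r):
w0: no successors, so <><>(q | r) fails. ✗
w1: successors {w2}; <>(q | r) there: w2:T. ✓
w2: successors {w1, w3}; <>(q | r) there: w1:F, w3:T. ✓
w3: successors {w4}; <>(q | r) there: w4:T. ✓
w4: successors {w5}; <>(q | r) there: w5:T. ✓
w5: successors {w7}; <>(q | r) there: w7:T. ✓
w7: successors {w0}; <>(q | r) there: w0:F. ✗
— 5 worlds.
For <>~<>((q -> ~p) | r):
w0: no successors, so <>~<>((q -> ~p) | r) fails. ✗
w1: successors {w2}; ~<>((q -> ~p) | r) there: w2:F. ✗
w2: successors {w1, w3}; ~<>((q -> ~p) | r) there: w1:F, w3:F. ✗
w3: successors {w4}; ~<>((q -> ~p) | r) there: w4:F. ✗
w4: successors {w5}; ~<>((q -> ~p) | r) there: w5:F. ✗
w5: successors {w7}; ~<>((q -> ~p) | r) there: w7:T. ✓
w7: successors {w0}; ~<>((q -> ~p) | r) there: w0:T. ✓
— 2 worlds.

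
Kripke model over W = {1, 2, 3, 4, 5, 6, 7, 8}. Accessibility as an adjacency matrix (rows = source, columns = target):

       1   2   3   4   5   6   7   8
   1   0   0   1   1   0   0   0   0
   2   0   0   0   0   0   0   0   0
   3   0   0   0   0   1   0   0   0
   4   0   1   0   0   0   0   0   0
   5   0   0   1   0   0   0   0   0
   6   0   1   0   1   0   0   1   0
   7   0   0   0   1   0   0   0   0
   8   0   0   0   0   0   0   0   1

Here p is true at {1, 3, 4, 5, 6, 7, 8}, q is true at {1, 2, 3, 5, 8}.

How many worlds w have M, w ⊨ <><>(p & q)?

1: successors {3, 4}; <>(p & q) there: 3:T, 4:F. ✓
2: no successors, so <><>(p & q) fails. ✗
3: successors {5}; <>(p & q) there: 5:T. ✓
4: successors {2}; <>(p & q) there: 2:F. ✗
5: successors {3}; <>(p & q) there: 3:T. ✓
6: successors {2, 4, 7}; <>(p & q) there: 2:F, 4:F, 7:F. ✗
7: successors {4}; <>(p & q) there: 4:F. ✗
8: successors {8}; <>(p & q) there: 8:T. ✓
Satisfying worlds: {1, 3, 5, 8}.

4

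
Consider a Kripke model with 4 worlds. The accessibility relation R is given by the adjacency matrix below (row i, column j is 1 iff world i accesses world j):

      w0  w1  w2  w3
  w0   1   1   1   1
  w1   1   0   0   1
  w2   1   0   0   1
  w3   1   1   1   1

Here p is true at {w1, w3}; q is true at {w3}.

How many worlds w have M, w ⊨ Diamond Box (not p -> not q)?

4

w0: successors {w0, w1, w2, w3}; Box (not p -> not q) there: w0:T, w1:T, w2:T, w3:T. ✓
w1: successors {w0, w3}; Box (not p -> not q) there: w0:T, w3:T. ✓
w2: successors {w0, w3}; Box (not p -> not q) there: w0:T, w3:T. ✓
w3: successors {w0, w1, w2, w3}; Box (not p -> not q) there: w0:T, w1:T, w2:T, w3:T. ✓
Satisfying worlds: {w0, w1, w2, w3}.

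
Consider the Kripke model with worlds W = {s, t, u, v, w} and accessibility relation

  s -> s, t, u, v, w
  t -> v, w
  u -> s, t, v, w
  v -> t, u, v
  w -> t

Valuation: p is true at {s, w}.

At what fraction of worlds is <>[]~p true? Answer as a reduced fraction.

4/5

s: successors {s, t, u, v, w}; []~p there: s:F, t:F, u:F, v:T, w:T. ✓
t: successors {v, w}; []~p there: v:T, w:T. ✓
u: successors {s, t, v, w}; []~p there: s:F, t:F, v:T, w:T. ✓
v: successors {t, u, v}; []~p there: t:F, u:F, v:T. ✓
w: successors {t}; []~p there: t:F. ✗
That's 4 of 5 worlds, so 4/5.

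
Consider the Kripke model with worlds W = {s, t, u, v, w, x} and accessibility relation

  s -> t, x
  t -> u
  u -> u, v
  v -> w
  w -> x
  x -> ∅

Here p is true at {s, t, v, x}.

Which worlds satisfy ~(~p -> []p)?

{u}

s: ~p -> []p is T. ✗
t: ~p -> []p is T. ✗
u: ~p -> []p is F. ✓
v: ~p -> []p is T. ✗
w: ~p -> []p is T. ✗
x: ~p -> []p is T. ✗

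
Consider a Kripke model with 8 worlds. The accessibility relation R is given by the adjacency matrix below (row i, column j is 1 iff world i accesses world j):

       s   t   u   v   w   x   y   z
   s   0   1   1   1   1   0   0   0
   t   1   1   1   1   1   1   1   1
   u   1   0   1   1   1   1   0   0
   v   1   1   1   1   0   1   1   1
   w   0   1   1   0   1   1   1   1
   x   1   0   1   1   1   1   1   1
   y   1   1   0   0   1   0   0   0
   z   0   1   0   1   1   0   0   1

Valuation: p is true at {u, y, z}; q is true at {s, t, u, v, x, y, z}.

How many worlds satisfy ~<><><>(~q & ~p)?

s: <><><>(~q & ~p) is T. ✗
t: <><><>(~q & ~p) is T. ✗
u: <><><>(~q & ~p) is T. ✗
v: <><><>(~q & ~p) is T. ✗
w: <><><>(~q & ~p) is T. ✗
x: <><><>(~q & ~p) is T. ✗
y: <><><>(~q & ~p) is T. ✗
z: <><><>(~q & ~p) is T. ✗
Satisfying worlds: ∅.

0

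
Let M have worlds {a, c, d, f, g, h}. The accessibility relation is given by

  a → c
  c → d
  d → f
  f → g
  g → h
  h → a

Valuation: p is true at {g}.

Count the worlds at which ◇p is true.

1

a: successors {c}; p there: c:F. ✗
c: successors {d}; p there: d:F. ✗
d: successors {f}; p there: f:F. ✗
f: successors {g}; p there: g:T. ✓
g: successors {h}; p there: h:F. ✗
h: successors {a}; p there: a:F. ✗
Satisfying worlds: {f}.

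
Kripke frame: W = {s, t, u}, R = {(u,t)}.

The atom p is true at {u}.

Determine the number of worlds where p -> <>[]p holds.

s: p is F, <>[]p is F. ✓
t: p is F, <>[]p is F. ✓
u: p is T, <>[]p is T. ✓
Satisfying worlds: {s, t, u}.

3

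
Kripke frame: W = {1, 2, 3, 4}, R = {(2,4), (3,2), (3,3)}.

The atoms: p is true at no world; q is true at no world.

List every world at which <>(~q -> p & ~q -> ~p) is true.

{2, 3}

1: no successors, so <>(~q -> p & ~q -> ~p) fails. ✗
2: successors {4}; ~q -> p & ~q -> ~p there: 4:T. ✓
3: successors {2, 3}; ~q -> p & ~q -> ~p there: 2:T, 3:T. ✓
4: no successors, so <>(~q -> p & ~q -> ~p) fails. ✗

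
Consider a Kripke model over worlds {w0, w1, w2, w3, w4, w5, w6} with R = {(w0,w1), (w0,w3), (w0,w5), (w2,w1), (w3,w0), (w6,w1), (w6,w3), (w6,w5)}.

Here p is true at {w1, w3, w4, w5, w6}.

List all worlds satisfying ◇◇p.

w0: successors {w1, w3, w5}; ◇p there: w1:F, w3:F, w5:F. ✗
w1: no successors, so ◇◇p fails. ✗
w2: successors {w1}; ◇p there: w1:F. ✗
w3: successors {w0}; ◇p there: w0:T. ✓
w4: no successors, so ◇◇p fails. ✗
w5: no successors, so ◇◇p fails. ✗
w6: successors {w1, w3, w5}; ◇p there: w1:F, w3:F, w5:F. ✗

{w3}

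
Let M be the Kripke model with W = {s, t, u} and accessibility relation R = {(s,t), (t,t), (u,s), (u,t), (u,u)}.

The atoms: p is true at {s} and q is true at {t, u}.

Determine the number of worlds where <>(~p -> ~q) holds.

1

s: successors {t}; ~p -> ~q there: t:F. ✗
t: successors {t}; ~p -> ~q there: t:F. ✗
u: successors {s, t, u}; ~p -> ~q there: s:T, t:F, u:F. ✓
Satisfying worlds: {u}.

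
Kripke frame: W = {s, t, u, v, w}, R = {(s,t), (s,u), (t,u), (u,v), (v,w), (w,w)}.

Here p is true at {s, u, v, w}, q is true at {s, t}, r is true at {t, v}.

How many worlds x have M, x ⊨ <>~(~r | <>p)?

s: successors {t, u}; ~(~r | <>p) there: t:F, u:F. ✗
t: successors {u}; ~(~r | <>p) there: u:F. ✗
u: successors {v}; ~(~r | <>p) there: v:F. ✗
v: successors {w}; ~(~r | <>p) there: w:F. ✗
w: successors {w}; ~(~r | <>p) there: w:F. ✗
Satisfying worlds: ∅.

0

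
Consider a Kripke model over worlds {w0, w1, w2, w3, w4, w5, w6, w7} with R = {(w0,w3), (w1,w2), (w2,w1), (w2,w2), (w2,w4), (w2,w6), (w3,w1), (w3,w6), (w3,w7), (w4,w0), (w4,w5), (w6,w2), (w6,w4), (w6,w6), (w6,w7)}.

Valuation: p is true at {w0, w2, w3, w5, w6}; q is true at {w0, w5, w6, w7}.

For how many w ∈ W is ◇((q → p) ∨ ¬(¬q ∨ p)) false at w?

2

w0: successors {w3}; (q → p) ∨ ¬(¬q ∨ p) there: w3:T. ✓
w1: successors {w2}; (q → p) ∨ ¬(¬q ∨ p) there: w2:T. ✓
w2: successors {w1, w2, w4, w6}; (q → p) ∨ ¬(¬q ∨ p) there: w1:T, w2:T, w4:T, w6:T. ✓
w3: successors {w1, w6, w7}; (q → p) ∨ ¬(¬q ∨ p) there: w1:T, w6:T, w7:T. ✓
w4: successors {w0, w5}; (q → p) ∨ ¬(¬q ∨ p) there: w0:T, w5:T. ✓
w5: no successors, so ◇((q → p) ∨ ¬(¬q ∨ p)) fails. ✗
w6: successors {w2, w4, w6, w7}; (q → p) ∨ ¬(¬q ∨ p) there: w2:T, w4:T, w6:T, w7:T. ✓
w7: no successors, so ◇((q → p) ∨ ¬(¬q ∨ p)) fails. ✗
Satisfying worlds: {w0, w1, w2, w3, w4, w6}.
So ◇((q → p) ∨ ¬(¬q ∨ p)) fails at the other 2 worlds.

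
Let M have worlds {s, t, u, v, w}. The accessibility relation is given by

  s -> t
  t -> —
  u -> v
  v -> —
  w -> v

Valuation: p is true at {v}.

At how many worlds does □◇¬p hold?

s: successors {t}; ◇¬p there: t:F. ✗
t: no successors, so □◇¬p holds vacuously. ✓
u: successors {v}; ◇¬p there: v:F. ✗
v: no successors, so □◇¬p holds vacuously. ✓
w: successors {v}; ◇¬p there: v:F. ✗
Satisfying worlds: {t, v}.

2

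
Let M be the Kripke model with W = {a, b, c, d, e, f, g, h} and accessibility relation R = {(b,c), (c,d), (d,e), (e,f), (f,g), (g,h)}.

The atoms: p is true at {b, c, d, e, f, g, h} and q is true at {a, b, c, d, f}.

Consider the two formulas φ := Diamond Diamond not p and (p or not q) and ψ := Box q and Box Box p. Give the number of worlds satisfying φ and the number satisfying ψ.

0 and 5

For Diamond Diamond not p and (p or not q):
a: Diamond Diamond not p is F, p or not q is F. ✗
b: Diamond Diamond not p is F, p or not q is T. ✗
c: Diamond Diamond not p is F, p or not q is T. ✗
d: Diamond Diamond not p is F, p or not q is T. ✗
e: Diamond Diamond not p is F, p or not q is T. ✗
f: Diamond Diamond not p is F, p or not q is T. ✗
g: Diamond Diamond not p is F, p or not q is T. ✗
h: Diamond Diamond not p is F, p or not q is T. ✗
— 0 worlds.
For Box q and Box Box p:
a: Box q is T, Box Box p is T. ✓
b: Box q is T, Box Box p is T. ✓
c: Box q is T, Box Box p is T. ✓
d: Box q is F, Box Box p is T. ✗
e: Box q is T, Box Box p is T. ✓
f: Box q is F, Box Box p is T. ✗
g: Box q is F, Box Box p is T. ✗
h: Box q is T, Box Box p is T. ✓
— 5 worlds.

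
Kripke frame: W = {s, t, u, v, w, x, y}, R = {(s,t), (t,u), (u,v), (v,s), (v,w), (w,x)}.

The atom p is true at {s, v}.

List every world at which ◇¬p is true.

{s, t, v, w}

s: successors {t}; ¬p there: t:T. ✓
t: successors {u}; ¬p there: u:T. ✓
u: successors {v}; ¬p there: v:F. ✗
v: successors {s, w}; ¬p there: s:F, w:T. ✓
w: successors {x}; ¬p there: x:T. ✓
x: no successors, so ◇¬p fails. ✗
y: no successors, so ◇¬p fails. ✗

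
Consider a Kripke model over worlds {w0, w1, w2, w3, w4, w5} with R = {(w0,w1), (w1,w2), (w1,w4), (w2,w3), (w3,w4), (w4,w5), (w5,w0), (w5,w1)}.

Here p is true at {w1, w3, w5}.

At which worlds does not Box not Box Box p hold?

w0: Box not Box Box p is F. ✓
w1: Box not Box Box p is T. ✗
w2: Box not Box Box p is F. ✓
w3: Box not Box Box p is T. ✗
w4: Box not Box Box p is T. ✗
w5: Box not Box Box p is F. ✓

{w0, w2, w5}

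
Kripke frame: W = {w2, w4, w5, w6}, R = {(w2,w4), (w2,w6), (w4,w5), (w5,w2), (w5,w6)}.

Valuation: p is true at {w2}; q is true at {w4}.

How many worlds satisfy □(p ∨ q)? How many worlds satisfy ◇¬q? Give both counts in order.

For □(p ∨ q):
w2: successors {w4, w6}; p ∨ q there: w4:T, w6:F. ✗
w4: successors {w5}; p ∨ q there: w5:F. ✗
w5: successors {w2, w6}; p ∨ q there: w2:T, w6:F. ✗
w6: no successors, so □(p ∨ q) holds vacuously. ✓
— 1 world.
For ◇¬q:
w2: successors {w4, w6}; ¬q there: w4:F, w6:T. ✓
w4: successors {w5}; ¬q there: w5:T. ✓
w5: successors {w2, w6}; ¬q there: w2:T, w6:T. ✓
w6: no successors, so ◇¬q fails. ✗
— 3 worlds.

1 and 3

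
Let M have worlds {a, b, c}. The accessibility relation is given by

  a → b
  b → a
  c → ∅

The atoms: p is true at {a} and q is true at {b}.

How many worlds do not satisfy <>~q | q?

a: <>~q is F, q is F. ✗
b: <>~q is T, q is T. ✓
c: <>~q is F, q is F. ✗
Satisfying worlds: {b}.
So <>~q | q fails at the other 2 worlds.

2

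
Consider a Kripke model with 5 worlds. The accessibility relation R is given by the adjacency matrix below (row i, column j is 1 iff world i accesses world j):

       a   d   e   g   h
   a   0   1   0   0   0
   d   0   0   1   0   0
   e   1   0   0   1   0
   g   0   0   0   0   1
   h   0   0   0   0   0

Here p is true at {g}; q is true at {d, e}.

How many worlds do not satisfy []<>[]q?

a: successors {d}; <>[]q there: d:F. ✗
d: successors {e}; <>[]q there: e:T. ✓
e: successors {a, g}; <>[]q there: a:T, g:T. ✓
g: successors {h}; <>[]q there: h:F. ✗
h: no successors, so []<>[]q holds vacuously. ✓
Satisfying worlds: {d, e, h}.
So []<>[]q fails at the other 2 worlds.

2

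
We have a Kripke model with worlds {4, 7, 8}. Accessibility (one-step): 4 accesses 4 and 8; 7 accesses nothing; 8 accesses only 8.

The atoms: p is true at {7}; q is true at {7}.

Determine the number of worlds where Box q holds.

4: successors {4, 8}; q there: 4:F, 8:F. ✗
7: no successors, so Box q holds vacuously. ✓
8: successors {8}; q there: 8:F. ✗
Satisfying worlds: {7}.

1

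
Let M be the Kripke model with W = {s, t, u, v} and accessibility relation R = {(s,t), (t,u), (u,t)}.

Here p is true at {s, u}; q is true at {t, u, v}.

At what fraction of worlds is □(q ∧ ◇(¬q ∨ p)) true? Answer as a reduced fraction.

s: successors {t}; q ∧ ◇(¬q ∨ p) there: t:T. ✓
t: successors {u}; q ∧ ◇(¬q ∨ p) there: u:F. ✗
u: successors {t}; q ∧ ◇(¬q ∨ p) there: t:T. ✓
v: no successors, so □(q ∧ ◇(¬q ∨ p)) holds vacuously. ✓
That's 3 of 4 worlds, so 3/4.

3/4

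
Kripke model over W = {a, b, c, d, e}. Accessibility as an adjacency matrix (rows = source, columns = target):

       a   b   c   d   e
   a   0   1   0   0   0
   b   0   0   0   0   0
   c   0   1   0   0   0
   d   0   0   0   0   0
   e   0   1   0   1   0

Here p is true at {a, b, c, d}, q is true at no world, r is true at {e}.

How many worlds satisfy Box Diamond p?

2

a: successors {b}; Diamond p there: b:F. ✗
b: no successors, so Box Diamond p holds vacuously. ✓
c: successors {b}; Diamond p there: b:F. ✗
d: no successors, so Box Diamond p holds vacuously. ✓
e: successors {b, d}; Diamond p there: b:F, d:F. ✗
Satisfying worlds: {b, d}.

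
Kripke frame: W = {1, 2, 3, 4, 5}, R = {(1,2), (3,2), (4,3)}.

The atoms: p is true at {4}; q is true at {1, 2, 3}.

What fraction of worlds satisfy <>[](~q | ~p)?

3/5

1: successors {2}; [](~q | ~p) there: 2:T. ✓
2: no successors, so <>[](~q | ~p) fails. ✗
3: successors {2}; [](~q | ~p) there: 2:T. ✓
4: successors {3}; [](~q | ~p) there: 3:T. ✓
5: no successors, so <>[](~q | ~p) fails. ✗
That's 3 of 5 worlds, so 3/5.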